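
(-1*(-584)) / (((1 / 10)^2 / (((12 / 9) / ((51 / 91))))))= 21257600 / 153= 138938.56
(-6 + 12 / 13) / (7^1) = -66 / 91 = -0.73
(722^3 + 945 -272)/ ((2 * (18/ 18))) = 376367721/ 2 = 188183860.50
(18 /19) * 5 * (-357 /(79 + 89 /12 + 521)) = -385560 /138491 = -2.78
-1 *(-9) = 9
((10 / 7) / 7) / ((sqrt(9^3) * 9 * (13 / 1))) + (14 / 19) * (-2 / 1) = -4333958 / 2941029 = -1.47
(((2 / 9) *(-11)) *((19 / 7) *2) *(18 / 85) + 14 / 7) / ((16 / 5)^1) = -241 / 952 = -0.25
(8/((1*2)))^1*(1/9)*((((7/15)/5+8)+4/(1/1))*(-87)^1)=-105212/225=-467.61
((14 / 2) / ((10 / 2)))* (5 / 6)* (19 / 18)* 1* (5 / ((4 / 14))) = 21.55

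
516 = 516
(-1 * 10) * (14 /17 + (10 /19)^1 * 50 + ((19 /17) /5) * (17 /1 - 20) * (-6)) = -100656 /323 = -311.63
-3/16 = -0.19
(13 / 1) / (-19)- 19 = -374 / 19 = -19.68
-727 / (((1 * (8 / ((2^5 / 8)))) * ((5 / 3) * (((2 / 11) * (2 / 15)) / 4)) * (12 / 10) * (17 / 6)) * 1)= -359865 / 34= -10584.26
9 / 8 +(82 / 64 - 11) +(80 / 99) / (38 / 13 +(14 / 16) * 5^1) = -20397535 / 2404512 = -8.48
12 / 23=0.52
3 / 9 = 1 / 3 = 0.33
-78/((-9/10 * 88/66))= 65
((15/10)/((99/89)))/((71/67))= 5963/4686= 1.27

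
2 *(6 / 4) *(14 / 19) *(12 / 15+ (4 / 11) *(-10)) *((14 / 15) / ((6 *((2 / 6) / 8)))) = -122304 / 5225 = -23.41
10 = 10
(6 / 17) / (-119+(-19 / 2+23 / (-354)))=-531 / 193426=-0.00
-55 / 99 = -0.56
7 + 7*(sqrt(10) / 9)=7*sqrt(10) / 9 + 7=9.46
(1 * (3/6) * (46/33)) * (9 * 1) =69/11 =6.27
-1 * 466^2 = -217156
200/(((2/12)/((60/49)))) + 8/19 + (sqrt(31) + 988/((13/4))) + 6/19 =sqrt(31) + 1651710/931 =1779.69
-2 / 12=-1 / 6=-0.17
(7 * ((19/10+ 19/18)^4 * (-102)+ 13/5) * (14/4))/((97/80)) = -4168947690488/26517375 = -157215.70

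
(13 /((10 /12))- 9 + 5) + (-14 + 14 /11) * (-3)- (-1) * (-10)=39.78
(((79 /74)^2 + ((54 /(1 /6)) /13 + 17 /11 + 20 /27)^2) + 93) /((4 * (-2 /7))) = -476847157544023 /653059918368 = -730.17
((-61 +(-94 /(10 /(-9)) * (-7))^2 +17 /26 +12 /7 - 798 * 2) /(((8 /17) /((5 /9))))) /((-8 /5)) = -8999574733 /34944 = -257542.78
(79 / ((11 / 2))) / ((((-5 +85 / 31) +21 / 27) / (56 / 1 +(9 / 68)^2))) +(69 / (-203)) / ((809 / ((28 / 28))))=-19134705927171 / 35202948968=-543.55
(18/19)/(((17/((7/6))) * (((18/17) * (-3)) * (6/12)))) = -7/171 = -0.04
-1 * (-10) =10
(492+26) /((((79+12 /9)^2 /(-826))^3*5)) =-212812645257072 /979652970727205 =-0.22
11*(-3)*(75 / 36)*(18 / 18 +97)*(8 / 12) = -4491.67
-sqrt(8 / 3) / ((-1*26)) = sqrt(6) / 39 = 0.06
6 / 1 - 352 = -346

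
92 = 92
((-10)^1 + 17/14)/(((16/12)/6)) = -1107/28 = -39.54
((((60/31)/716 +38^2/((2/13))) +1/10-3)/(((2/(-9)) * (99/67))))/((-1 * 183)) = 11628260241/74467580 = 156.15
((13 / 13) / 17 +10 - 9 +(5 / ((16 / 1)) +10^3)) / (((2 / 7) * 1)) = 1906611 / 544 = 3504.80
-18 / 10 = -9 / 5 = -1.80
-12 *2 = -24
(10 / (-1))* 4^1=-40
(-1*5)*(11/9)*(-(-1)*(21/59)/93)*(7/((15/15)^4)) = -2695/16461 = -0.16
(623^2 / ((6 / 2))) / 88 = 388129 / 264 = 1470.19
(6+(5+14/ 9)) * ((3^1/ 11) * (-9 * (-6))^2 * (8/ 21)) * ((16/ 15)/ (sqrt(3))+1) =520704 * sqrt(3)/ 385+292896/ 77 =6146.40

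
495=495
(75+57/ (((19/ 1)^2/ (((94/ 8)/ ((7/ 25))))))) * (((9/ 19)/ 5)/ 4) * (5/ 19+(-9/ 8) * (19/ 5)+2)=-3.89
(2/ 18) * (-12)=-4/ 3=-1.33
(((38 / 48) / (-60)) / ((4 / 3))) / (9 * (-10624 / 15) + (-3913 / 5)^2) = -95 / 5818448256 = -0.00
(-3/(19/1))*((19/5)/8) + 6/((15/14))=5.52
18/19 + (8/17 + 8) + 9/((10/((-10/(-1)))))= 5949/323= 18.42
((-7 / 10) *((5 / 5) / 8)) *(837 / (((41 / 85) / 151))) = -22926.91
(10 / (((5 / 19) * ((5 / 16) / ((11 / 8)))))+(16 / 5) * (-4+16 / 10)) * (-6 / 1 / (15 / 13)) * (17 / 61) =-1762696 / 7625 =-231.17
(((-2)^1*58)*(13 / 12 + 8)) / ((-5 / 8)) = 25288 / 15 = 1685.87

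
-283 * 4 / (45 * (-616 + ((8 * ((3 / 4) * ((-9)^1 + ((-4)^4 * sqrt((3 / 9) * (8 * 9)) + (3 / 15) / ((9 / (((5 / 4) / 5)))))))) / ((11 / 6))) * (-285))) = 1064733164 / 7450393813170795 + 1453596672 * sqrt(6) / 165564306959351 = 0.00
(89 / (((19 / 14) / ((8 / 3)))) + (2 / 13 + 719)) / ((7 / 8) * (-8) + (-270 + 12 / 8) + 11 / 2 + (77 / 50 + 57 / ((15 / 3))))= -33123850 / 9524073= -3.48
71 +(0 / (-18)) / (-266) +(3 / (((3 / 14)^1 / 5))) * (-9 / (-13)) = 1553 / 13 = 119.46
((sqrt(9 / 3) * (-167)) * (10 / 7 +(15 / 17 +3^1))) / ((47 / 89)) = -9393416 * sqrt(3) / 5593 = -2908.97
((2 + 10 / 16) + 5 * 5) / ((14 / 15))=3315 / 112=29.60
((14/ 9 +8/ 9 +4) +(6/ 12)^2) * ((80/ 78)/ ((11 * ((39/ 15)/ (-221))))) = -204850/ 3861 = -53.06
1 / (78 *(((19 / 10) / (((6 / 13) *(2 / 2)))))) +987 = 3169267 / 3211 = 987.00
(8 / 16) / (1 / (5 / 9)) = 5 / 18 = 0.28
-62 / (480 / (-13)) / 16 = 403 / 3840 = 0.10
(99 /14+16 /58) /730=0.01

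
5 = 5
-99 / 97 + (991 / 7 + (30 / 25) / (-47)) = 22422916 / 159565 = 140.53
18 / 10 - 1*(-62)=63.80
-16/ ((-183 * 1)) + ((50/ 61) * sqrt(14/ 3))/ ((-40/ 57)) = 16/ 183 - 95 * sqrt(42)/ 244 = -2.44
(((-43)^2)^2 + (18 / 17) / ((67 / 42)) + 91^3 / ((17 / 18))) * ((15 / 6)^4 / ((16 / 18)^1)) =27015872180625 / 145792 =185304215.46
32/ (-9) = -32/ 9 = -3.56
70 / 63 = 10 / 9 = 1.11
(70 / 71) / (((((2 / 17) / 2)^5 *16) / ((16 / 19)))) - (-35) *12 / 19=99419810 / 1349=73698.90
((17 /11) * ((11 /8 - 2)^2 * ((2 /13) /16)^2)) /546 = 425 /4157497344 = 0.00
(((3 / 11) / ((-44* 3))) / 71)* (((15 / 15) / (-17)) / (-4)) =-0.00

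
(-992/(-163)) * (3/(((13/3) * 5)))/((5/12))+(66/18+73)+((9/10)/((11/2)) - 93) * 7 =-571.17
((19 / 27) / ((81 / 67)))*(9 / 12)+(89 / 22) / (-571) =0.43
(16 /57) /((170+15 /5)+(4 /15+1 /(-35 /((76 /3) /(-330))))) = 92400 /57035777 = 0.00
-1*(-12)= 12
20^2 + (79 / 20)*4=2079 / 5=415.80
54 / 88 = 0.61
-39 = -39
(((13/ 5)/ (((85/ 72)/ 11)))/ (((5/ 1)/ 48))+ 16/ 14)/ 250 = 1738228/ 1859375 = 0.93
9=9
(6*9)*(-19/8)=-513/4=-128.25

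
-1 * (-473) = 473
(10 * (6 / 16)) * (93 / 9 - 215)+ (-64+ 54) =-1555 / 2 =-777.50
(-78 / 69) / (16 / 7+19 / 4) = -728 / 4531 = -0.16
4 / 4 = 1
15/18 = 0.83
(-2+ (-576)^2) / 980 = 165887 / 490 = 338.54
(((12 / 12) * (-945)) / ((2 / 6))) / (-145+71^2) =-315 / 544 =-0.58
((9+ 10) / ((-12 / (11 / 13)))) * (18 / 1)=-627 / 26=-24.12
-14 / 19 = -0.74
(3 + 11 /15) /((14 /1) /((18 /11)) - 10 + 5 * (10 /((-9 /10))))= -0.07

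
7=7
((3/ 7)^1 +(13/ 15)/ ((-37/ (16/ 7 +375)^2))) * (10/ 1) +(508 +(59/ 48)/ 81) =-231414409897/ 7048944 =-32829.66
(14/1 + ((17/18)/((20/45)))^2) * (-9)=-10665/64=-166.64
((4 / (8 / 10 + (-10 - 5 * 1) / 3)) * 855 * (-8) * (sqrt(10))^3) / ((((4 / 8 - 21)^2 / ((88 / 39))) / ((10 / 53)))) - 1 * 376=-376 + 535040000 * sqrt(10) / 8107463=-167.31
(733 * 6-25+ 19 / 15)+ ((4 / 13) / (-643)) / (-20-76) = 4374.27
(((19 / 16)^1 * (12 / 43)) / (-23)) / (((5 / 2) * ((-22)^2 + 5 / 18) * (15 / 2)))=-342 / 215527825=-0.00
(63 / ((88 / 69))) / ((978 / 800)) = 72450 / 1793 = 40.41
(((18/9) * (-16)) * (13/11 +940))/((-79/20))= 6625920/869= 7624.76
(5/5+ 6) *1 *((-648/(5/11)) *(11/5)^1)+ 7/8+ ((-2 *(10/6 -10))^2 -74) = -39149257/1800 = -21749.59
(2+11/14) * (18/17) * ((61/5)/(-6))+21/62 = -104376/18445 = -5.66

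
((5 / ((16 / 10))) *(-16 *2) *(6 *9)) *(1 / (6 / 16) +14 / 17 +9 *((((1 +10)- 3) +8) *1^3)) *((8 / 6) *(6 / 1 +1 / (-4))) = -103803600 / 17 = -6106094.12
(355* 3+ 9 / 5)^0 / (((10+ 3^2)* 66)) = 1 / 1254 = 0.00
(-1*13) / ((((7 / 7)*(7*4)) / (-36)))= 16.71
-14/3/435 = -14/1305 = -0.01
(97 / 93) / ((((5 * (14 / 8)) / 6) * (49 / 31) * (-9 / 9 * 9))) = -776 / 15435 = -0.05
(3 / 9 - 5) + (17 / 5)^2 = 517 / 75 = 6.89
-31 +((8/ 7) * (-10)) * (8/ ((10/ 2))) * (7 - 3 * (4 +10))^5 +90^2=960408069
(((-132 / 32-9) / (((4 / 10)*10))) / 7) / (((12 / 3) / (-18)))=135 / 64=2.11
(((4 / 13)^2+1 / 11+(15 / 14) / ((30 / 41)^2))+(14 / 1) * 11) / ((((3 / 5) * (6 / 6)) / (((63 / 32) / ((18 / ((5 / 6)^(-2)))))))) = 243895019 / 5948800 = 41.00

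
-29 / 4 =-7.25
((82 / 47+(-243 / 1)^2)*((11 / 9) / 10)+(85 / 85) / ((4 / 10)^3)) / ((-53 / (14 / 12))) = -159.22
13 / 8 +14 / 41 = 645 / 328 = 1.97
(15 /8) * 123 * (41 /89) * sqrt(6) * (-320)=-3025800 * sqrt(6) /89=-83277.15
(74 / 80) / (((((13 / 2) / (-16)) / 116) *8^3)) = -1073 / 2080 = -0.52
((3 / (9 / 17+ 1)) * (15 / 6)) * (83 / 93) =7055 / 1612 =4.38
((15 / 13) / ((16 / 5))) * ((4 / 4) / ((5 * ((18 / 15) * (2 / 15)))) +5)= 2.25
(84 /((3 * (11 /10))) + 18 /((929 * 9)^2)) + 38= 5421623584 /85441059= 63.45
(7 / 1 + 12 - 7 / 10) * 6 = 549 / 5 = 109.80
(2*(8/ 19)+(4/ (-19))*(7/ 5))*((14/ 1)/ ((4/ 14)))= 2548/ 95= 26.82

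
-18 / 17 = -1.06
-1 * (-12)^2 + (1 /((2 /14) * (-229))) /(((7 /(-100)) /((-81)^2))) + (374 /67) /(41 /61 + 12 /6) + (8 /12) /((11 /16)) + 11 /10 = 2249127452147 /825299970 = 2725.22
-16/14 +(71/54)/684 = -294991/258552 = -1.14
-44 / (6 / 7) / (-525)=22 / 225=0.10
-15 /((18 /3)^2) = -5 /12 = -0.42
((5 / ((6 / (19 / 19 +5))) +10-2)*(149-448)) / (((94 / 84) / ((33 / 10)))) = -2693691 / 235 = -11462.51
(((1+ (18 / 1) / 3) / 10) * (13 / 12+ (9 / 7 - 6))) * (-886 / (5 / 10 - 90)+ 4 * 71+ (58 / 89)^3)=-283054748275 / 378568353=-747.70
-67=-67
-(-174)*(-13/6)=-377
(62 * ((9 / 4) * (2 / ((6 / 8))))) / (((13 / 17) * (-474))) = -1054 / 1027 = -1.03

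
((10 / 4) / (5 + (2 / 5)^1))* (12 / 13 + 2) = 475 / 351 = 1.35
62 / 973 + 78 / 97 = 81908 / 94381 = 0.87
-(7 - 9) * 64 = 128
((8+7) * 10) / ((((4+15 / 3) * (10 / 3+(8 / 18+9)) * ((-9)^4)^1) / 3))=10 / 16767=0.00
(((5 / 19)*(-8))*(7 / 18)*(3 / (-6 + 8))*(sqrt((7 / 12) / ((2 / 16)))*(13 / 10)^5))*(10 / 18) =-2599051*sqrt(42) / 3078000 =-5.47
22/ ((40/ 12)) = 33/ 5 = 6.60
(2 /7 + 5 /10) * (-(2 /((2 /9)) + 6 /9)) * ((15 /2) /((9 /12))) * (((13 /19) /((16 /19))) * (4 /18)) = -20735 /1512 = -13.71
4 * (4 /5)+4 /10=18 /5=3.60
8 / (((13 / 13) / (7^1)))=56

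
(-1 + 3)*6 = 12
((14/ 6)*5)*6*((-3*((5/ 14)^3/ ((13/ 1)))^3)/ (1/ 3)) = -0.00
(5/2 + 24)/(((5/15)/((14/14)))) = 159/2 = 79.50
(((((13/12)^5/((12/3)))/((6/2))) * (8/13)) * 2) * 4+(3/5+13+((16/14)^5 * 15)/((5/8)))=239181003251/3920736960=61.00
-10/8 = -5/4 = -1.25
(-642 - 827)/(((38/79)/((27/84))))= -1044459/1064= -981.63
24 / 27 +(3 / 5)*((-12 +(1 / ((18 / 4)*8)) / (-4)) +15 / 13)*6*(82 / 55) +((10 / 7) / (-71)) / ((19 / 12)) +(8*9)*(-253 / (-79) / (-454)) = -114683698864417 / 1981293432300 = -57.88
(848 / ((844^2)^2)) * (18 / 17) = 477 / 269568243976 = 0.00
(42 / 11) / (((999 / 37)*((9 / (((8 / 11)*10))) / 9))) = 1120 / 1089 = 1.03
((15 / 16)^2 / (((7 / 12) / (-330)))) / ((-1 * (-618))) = -37125 / 46144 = -0.80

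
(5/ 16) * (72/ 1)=45/ 2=22.50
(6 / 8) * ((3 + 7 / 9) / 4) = 17 / 24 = 0.71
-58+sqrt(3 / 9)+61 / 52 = -2955 / 52+sqrt(3) / 3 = -56.25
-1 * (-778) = 778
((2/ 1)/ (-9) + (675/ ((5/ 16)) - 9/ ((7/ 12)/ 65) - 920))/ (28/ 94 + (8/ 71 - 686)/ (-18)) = 49808062/ 8073443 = 6.17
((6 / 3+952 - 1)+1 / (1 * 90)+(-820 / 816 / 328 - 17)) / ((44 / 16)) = 22913477 / 67320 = 340.37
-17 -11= -28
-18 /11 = -1.64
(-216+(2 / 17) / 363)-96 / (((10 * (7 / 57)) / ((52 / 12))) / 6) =-485632946 / 215985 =-2248.46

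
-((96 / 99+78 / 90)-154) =8369 / 55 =152.16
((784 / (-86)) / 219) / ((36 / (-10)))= 980 / 84753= 0.01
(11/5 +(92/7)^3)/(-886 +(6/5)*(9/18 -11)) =-3897213/1541099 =-2.53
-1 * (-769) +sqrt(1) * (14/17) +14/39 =510631/663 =770.18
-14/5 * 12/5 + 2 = -118/25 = -4.72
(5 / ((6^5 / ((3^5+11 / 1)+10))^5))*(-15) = -4026275 / 1190155742208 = -0.00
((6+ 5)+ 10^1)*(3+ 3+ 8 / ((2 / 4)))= 462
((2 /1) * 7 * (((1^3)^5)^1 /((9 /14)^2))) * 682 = 1871408 /81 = 23103.80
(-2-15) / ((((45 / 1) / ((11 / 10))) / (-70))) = 1309 / 45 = 29.09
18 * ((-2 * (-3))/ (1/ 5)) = 540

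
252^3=16003008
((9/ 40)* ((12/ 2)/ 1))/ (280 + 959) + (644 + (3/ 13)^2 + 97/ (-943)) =847679325223/ 1316371420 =643.95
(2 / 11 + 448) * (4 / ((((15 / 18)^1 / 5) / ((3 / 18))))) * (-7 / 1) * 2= -276080 / 11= -25098.18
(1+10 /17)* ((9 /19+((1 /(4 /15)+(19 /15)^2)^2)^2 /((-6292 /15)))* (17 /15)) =-7769727220799299 /2905016400000000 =-2.67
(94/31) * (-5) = -470/31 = -15.16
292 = 292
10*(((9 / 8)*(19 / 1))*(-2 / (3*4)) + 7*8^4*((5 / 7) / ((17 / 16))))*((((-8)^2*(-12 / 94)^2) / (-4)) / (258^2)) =-52419110 / 69435497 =-0.75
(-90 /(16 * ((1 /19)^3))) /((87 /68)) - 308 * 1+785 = -1721379 /58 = -29678.95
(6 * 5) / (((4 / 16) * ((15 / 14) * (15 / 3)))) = 112 / 5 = 22.40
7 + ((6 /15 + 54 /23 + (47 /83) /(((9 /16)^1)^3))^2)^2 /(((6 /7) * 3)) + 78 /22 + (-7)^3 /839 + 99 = 114856604211986760188614166858595494 /194720196709209546610891313563125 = 589.85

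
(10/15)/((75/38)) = 76/225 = 0.34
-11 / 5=-2.20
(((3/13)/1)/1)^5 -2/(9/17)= -12621775/3341637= -3.78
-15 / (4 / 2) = -15 / 2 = -7.50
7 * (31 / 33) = 217 / 33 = 6.58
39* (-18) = -702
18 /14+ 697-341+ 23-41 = 2375 /7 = 339.29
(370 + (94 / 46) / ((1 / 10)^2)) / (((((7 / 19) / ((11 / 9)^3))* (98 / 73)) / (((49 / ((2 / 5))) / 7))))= 60967353425 / 1643166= 37103.59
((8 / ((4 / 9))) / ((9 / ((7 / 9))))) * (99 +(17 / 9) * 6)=4634 / 27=171.63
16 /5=3.20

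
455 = 455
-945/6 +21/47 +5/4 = -29291/188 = -155.80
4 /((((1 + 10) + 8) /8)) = 32 /19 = 1.68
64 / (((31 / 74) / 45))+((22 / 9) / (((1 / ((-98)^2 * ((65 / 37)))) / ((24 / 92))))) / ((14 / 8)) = 1030661440 / 79143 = 13022.77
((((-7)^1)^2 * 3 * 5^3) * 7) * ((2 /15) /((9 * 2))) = 8575 /9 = 952.78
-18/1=-18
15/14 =1.07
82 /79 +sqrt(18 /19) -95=-7423 /79 +3 * sqrt(38) /19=-92.99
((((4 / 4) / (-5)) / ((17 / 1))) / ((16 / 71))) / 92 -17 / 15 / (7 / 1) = -426899 / 2627520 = -0.16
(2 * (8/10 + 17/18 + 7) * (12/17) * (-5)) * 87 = -91292/17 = -5370.12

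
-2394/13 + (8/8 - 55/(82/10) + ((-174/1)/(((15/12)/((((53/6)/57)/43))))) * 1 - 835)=-6697582889/6531915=-1025.36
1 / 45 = 0.02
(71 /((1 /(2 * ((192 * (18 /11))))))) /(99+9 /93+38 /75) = 570499200 /1273679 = 447.91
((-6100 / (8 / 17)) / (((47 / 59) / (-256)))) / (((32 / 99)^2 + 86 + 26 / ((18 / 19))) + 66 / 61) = 117052574601600 / 3221066933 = 36339.69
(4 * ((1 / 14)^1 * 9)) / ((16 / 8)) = 1.29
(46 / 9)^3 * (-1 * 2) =-194672 / 729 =-267.04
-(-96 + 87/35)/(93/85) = 18547/217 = 85.47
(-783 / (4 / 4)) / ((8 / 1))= -783 / 8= -97.88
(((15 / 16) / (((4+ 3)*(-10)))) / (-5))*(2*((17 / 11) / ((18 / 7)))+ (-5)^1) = -0.01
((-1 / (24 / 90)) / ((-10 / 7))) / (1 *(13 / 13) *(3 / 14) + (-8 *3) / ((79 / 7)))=-3871 / 2820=-1.37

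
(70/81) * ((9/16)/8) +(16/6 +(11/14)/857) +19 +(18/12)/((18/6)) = 76808365/3455424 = 22.23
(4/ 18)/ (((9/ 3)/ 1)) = 2/ 27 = 0.07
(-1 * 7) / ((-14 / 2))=1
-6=-6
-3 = -3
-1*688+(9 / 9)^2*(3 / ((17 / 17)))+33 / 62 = -42437 / 62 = -684.47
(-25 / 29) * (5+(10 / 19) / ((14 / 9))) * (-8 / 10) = 14200 / 3857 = 3.68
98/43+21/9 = 595/129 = 4.61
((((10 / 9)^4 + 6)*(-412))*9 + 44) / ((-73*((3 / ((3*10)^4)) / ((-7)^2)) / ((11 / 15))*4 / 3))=2776590543.89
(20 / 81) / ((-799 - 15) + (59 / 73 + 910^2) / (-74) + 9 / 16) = -864320 / 42019915347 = -0.00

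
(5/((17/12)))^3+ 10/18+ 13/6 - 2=3951869/88434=44.69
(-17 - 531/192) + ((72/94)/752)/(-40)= -13971943/706880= -19.77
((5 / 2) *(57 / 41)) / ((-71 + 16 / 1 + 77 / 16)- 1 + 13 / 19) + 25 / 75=499513 / 1888419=0.26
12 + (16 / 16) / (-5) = 59 / 5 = 11.80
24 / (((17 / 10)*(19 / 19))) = 240 / 17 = 14.12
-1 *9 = -9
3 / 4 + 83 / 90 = 301 / 180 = 1.67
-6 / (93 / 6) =-12 / 31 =-0.39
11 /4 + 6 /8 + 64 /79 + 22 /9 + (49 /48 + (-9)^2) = 1009909 /11376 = 88.78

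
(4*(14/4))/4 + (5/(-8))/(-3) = 89/24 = 3.71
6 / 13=0.46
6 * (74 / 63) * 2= 296 / 21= 14.10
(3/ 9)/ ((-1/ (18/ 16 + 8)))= -73/ 24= -3.04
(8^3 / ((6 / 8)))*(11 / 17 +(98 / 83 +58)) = 57628672 / 1411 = 40842.43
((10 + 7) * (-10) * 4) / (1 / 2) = -1360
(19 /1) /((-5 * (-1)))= 19 /5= 3.80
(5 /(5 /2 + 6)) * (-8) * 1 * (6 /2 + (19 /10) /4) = -278 /17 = -16.35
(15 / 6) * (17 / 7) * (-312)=-13260 / 7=-1894.29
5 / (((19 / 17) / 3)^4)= 33826005 / 130321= 259.56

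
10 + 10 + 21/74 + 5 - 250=-16629/74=-224.72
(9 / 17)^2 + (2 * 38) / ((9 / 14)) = 118.50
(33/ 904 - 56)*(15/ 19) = -758865/ 17176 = -44.18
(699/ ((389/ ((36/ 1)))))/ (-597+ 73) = -6291/ 50959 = -0.12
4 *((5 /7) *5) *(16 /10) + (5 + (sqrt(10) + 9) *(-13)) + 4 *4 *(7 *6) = 4080 /7-13 *sqrt(10) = 541.75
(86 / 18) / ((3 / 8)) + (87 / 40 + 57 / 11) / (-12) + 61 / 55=629011 / 47520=13.24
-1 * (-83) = 83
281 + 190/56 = 7963/28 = 284.39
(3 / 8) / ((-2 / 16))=-3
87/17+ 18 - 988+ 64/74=-606367/629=-964.02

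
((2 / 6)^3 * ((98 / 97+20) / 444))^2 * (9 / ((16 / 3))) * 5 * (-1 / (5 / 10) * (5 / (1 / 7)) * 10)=-908565875 / 50081020848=-0.02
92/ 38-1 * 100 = -1854/ 19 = -97.58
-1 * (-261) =261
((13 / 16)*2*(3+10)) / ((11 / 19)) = 3211 / 88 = 36.49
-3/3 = -1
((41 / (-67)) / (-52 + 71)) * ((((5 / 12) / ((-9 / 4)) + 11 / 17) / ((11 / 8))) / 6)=-34768 / 19282131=-0.00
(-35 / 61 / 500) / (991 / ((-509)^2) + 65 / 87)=-157780329 / 103251540200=-0.00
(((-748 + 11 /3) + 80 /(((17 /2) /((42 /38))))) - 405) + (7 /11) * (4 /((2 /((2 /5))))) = -60672188 /53295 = -1138.42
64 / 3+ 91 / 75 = 1691 / 75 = 22.55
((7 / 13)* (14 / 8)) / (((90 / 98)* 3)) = 2401 / 7020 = 0.34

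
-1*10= -10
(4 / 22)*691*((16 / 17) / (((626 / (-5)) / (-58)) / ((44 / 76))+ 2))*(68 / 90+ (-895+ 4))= -25689036128 / 1397961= -18376.07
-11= -11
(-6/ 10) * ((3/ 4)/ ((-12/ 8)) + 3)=-3/ 2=-1.50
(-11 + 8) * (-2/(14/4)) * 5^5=37500/7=5357.14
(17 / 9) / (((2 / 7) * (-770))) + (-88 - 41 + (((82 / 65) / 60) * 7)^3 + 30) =-8075239129817 / 81563625000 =-99.01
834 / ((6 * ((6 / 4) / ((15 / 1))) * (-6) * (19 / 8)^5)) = -22773760 / 7428297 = -3.07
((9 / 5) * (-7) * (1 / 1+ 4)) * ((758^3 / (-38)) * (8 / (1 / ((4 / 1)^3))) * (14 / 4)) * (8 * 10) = 1966736433070080 / 19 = 103512443845793.68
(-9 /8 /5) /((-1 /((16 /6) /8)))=3 /40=0.08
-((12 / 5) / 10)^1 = -6 / 25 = -0.24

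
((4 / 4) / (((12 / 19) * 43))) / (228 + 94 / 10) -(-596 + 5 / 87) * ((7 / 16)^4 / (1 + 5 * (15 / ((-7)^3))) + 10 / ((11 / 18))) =2796735885352274937 / 285972704264192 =9779.73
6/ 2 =3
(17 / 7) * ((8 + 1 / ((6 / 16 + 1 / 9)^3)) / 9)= 12176216 / 2701125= 4.51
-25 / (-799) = 25 / 799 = 0.03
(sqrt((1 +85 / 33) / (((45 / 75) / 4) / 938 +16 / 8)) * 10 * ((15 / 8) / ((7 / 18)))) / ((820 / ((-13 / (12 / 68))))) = -3315 * sqrt(171319323945) / 236920222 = -5.79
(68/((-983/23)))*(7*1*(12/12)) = -10948/983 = -11.14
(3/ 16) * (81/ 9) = 27/ 16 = 1.69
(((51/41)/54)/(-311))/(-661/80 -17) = 680/231927939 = 0.00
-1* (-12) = 12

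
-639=-639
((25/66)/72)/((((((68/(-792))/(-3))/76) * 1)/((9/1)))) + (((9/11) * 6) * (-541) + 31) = -934657/374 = -2499.08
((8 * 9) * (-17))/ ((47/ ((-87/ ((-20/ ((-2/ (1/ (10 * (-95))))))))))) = -10116360/ 47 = -215241.70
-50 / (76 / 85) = -2125 / 38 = -55.92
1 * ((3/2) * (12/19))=18/19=0.95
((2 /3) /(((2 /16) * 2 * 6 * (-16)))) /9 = -1 /324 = -0.00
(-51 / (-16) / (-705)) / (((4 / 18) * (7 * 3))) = -51 / 52640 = -0.00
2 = 2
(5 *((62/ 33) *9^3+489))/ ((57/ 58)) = 1976350/ 209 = 9456.22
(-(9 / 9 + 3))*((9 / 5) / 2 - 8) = 142 / 5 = 28.40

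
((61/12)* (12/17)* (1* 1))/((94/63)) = 3843/1598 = 2.40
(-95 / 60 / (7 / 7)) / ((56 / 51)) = -323 / 224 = -1.44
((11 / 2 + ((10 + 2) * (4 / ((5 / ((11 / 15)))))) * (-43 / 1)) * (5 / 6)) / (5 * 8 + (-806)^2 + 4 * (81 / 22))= -163471 / 428795880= -0.00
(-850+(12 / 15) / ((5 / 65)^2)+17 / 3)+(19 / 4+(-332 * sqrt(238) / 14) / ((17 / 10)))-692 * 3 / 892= -9455789 / 13380-1660 * sqrt(238) / 119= -921.91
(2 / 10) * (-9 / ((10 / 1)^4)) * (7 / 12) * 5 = -0.00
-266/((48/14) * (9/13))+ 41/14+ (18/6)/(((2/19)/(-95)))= -2129377/756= -2816.64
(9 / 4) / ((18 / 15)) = 15 / 8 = 1.88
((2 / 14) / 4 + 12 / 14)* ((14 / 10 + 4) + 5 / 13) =5.16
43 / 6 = 7.17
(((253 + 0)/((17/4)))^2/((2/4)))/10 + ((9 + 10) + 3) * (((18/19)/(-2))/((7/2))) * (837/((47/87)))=-3904.32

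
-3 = -3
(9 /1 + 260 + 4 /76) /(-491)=-5112 /9329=-0.55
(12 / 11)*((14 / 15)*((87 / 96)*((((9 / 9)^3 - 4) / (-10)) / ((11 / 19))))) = 11571 / 24200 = 0.48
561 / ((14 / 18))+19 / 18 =722.34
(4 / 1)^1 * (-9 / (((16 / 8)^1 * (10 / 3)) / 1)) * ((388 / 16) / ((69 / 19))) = -16587 / 460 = -36.06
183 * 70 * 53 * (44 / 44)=678930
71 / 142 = 1 / 2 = 0.50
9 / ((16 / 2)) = 9 / 8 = 1.12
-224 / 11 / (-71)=224 / 781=0.29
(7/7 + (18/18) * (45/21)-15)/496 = -83/3472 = -0.02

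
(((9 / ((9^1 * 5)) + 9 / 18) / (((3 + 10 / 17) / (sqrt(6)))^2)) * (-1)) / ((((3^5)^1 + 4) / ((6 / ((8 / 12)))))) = -54621 / 4595435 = -0.01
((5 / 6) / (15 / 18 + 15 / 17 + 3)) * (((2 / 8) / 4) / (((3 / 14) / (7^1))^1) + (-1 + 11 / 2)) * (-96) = -53380 / 481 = -110.98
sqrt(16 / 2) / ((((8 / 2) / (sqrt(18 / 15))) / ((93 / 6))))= 12.01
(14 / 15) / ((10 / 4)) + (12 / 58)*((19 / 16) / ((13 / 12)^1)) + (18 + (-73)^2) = 302406787 / 56550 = 5347.60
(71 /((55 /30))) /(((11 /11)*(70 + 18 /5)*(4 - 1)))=355 /2024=0.18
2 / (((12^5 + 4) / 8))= 4 / 62209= 0.00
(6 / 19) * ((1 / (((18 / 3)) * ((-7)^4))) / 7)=1 / 319333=0.00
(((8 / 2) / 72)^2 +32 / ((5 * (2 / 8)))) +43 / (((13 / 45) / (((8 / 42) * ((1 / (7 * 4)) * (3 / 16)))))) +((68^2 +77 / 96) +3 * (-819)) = 18109267597 / 8255520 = 2193.60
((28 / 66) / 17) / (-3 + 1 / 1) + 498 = 279371 / 561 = 497.99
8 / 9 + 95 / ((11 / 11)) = 863 / 9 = 95.89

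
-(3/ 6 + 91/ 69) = -1.82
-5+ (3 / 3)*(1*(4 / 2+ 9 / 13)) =-30 / 13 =-2.31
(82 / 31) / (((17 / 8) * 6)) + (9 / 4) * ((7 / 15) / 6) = 24187 / 63240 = 0.38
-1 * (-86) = 86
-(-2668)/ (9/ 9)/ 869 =2668/ 869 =3.07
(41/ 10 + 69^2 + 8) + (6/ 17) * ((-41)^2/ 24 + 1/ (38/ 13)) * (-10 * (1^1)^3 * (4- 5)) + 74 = 8229254/ 1615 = 5095.51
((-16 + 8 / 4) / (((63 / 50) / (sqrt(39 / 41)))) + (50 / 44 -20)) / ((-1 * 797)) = 100 * sqrt(1599) / 294093 + 415 / 17534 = 0.04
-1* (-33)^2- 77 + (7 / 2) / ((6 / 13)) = -13901 / 12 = -1158.42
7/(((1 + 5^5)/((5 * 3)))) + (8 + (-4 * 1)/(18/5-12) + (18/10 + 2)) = 1346813/109410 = 12.31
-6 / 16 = -3 / 8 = -0.38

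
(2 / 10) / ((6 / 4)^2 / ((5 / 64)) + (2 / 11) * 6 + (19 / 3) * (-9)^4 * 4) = 11 / 9143304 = 0.00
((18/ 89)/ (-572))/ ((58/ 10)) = -45/ 738166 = -0.00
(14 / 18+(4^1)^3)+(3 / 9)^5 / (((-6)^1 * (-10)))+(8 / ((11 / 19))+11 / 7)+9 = 100104737 / 1122660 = 89.17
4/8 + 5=11/2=5.50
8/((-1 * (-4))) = 2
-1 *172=-172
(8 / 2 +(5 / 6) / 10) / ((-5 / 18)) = -147 / 10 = -14.70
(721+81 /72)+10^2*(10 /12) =19331 /24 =805.46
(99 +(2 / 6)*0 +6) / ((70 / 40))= 60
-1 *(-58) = 58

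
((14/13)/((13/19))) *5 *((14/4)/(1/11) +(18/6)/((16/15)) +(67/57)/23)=325.52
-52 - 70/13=-746/13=-57.38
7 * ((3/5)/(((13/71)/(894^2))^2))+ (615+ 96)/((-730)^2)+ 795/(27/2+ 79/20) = 2515285054042894733449011/31430974900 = 80025677283172.49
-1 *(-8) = 8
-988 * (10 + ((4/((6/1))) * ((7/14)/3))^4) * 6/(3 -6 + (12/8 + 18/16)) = 1037178688/6561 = 158082.41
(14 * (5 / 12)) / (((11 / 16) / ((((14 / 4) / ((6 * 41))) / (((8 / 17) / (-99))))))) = -4165 / 164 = -25.40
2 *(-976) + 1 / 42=-81983 / 42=-1951.98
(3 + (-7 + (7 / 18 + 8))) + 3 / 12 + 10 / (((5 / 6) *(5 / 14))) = 6883 / 180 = 38.24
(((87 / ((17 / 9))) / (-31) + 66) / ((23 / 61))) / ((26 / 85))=10369695 / 18538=559.38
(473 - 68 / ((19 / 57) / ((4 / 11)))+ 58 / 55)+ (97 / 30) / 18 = 2376311 / 5940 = 400.05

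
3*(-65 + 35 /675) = -8768 /45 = -194.84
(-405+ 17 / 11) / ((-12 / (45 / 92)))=33285 / 2024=16.45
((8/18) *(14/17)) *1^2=56/153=0.37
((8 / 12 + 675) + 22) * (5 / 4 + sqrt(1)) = 6279 / 4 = 1569.75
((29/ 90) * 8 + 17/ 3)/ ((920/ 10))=371/ 4140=0.09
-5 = -5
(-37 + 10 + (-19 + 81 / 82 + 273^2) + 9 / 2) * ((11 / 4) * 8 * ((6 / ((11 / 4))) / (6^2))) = 12216112 / 123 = 99317.98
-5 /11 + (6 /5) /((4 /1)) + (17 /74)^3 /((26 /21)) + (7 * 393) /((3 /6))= 3188161820651 /579470320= 5501.86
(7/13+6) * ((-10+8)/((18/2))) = -170/117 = -1.45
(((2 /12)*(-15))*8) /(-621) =20 /621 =0.03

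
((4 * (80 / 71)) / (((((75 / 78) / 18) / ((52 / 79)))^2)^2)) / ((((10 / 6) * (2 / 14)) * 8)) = 58925878854340313088 / 1080256152734375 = 54548.06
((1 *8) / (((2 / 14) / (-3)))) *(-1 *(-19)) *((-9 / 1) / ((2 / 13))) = 186732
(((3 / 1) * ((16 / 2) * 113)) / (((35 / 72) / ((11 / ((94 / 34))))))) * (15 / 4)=27385776 / 329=83239.44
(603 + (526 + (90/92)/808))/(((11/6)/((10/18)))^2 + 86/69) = 3147203775/33831364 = 93.03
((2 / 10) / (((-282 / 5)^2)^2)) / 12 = 125 / 75888798912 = 0.00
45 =45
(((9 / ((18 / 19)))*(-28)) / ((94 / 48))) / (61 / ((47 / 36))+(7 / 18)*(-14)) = -3024 / 919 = -3.29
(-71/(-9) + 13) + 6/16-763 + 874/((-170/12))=-4916993/6120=-803.43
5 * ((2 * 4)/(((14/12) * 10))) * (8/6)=32/7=4.57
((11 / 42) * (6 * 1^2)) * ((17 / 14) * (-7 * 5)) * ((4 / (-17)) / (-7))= -110 / 49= -2.24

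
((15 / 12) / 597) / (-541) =-5 / 1291908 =-0.00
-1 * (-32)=32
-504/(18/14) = -392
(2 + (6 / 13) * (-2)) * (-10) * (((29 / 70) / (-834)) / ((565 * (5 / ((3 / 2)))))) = 29 / 10209550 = 0.00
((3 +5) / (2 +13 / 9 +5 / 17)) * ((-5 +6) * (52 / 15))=408 / 55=7.42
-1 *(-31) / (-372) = -1 / 12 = -0.08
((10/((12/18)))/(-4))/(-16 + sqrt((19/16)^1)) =5* sqrt(19)/1359 + 320/1359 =0.25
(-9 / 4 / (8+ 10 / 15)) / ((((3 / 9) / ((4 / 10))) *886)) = -81 / 230360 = -0.00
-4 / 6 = -2 / 3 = -0.67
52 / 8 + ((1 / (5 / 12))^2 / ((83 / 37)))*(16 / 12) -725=-2967567 / 4150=-715.08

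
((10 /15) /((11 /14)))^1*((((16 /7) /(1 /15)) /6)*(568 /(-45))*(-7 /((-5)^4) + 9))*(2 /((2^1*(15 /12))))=-408451072 /928125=-440.08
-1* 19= -19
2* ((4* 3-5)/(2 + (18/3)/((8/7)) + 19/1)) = 8/15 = 0.53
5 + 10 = 15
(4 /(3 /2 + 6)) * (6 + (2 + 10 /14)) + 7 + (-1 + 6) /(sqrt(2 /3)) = 5 * sqrt(6) /2 + 1223 /105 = 17.77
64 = 64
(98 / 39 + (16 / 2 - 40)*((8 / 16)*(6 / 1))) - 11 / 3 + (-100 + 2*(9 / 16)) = -20387 / 104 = -196.03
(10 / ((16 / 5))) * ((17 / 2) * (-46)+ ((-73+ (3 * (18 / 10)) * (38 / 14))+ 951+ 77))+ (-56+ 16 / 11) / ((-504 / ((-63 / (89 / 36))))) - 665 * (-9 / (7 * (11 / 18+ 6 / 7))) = 4843765599 / 2028488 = 2387.87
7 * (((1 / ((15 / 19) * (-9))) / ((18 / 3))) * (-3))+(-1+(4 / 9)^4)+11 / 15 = 17383 / 65610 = 0.26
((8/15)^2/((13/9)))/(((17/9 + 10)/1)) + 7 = 244001/34775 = 7.02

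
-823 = -823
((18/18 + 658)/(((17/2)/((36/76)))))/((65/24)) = 284688/20995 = 13.56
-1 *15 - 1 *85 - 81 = -181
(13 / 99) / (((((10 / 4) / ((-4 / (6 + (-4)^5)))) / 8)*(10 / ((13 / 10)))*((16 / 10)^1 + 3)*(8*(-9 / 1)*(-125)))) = 169 / 32596678125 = 0.00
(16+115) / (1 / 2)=262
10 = 10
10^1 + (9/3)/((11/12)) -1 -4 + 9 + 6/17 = 3296/187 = 17.63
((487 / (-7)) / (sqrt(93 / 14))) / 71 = -0.38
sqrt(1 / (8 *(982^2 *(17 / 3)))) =sqrt(102) / 66776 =0.00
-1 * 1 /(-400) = 1 /400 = 0.00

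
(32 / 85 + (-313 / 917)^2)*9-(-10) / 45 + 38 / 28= 7740149911 / 1286560170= 6.02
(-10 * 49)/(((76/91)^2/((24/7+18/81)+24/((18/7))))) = -118542515/12996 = -9121.46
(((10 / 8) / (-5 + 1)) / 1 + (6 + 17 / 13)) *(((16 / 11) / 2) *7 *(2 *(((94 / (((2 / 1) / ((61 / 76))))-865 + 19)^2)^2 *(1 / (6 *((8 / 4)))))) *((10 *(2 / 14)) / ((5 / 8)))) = 6906142268047710755285 / 1192697792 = 5790353863627.94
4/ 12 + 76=229/ 3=76.33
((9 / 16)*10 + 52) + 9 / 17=7909 / 136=58.15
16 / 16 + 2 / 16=9 / 8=1.12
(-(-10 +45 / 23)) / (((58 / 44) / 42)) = 170940 / 667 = 256.28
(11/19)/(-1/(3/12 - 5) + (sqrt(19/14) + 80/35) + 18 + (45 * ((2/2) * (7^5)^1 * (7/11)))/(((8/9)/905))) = 38861261908048888/32891751712716601745669633 - 5664736 * sqrt(266)/32891751712716601745669633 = 0.00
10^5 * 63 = 6300000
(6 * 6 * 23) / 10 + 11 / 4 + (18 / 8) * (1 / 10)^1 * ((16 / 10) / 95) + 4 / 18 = 7333849 / 85500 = 85.78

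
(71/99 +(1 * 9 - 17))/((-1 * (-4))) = -721/396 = -1.82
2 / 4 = 1 / 2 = 0.50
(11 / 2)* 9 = 99 / 2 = 49.50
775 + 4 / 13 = 10079 / 13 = 775.31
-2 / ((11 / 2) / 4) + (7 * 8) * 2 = 1216 / 11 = 110.55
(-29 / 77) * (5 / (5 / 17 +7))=-2465 / 9548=-0.26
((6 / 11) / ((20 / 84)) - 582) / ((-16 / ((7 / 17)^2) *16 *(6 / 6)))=0.38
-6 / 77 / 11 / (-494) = 3 / 209209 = 0.00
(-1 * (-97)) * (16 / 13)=1552 / 13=119.38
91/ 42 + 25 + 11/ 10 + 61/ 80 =6967/ 240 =29.03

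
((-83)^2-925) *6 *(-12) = -429408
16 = 16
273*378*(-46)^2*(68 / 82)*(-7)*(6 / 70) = -22272567408 / 205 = -108646670.28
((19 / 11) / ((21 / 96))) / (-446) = -304 / 17171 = -0.02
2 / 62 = 1 / 31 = 0.03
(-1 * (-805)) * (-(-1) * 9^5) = 47534445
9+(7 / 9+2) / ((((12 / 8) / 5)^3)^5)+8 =193588126.38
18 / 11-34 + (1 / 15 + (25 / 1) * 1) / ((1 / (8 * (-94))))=-3115612 / 165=-18882.50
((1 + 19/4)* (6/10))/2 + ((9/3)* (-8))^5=-318504891/40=-7962622.28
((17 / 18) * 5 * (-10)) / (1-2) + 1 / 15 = 47.29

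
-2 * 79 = -158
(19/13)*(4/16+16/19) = 83/52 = 1.60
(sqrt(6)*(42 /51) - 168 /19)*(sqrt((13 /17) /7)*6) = -144*sqrt(1547) /323 + 12*sqrt(9282) /289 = -13.53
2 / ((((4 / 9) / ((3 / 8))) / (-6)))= -81 / 8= -10.12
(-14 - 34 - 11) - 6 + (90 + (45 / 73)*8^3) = 24865 / 73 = 340.62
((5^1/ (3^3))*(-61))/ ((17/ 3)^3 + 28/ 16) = -1220/ 19841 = -0.06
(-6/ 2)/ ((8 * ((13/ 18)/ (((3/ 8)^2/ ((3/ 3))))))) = -243/ 3328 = -0.07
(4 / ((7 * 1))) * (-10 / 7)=-40 / 49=-0.82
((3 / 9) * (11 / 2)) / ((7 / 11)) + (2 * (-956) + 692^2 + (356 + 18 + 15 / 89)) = 1784255987 / 3738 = 477329.05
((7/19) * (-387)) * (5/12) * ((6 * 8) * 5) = -270900/19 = -14257.89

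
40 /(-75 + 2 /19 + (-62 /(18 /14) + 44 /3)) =-1368 /3709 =-0.37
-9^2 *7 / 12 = -189 / 4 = -47.25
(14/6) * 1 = 7/3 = 2.33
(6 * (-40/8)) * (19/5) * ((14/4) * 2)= -798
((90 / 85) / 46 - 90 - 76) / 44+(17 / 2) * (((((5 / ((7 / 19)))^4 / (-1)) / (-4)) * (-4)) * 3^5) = -2894336875006447 / 41306804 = -70069252.39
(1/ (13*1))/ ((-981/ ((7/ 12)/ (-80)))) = 7/ 12242880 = 0.00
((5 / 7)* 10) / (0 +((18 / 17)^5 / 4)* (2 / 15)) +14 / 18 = 178339429 / 1102248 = 161.80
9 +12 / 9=31 / 3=10.33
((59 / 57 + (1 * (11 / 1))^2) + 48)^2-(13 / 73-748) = 7034611231 / 237177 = 29659.75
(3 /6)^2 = 1 /4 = 0.25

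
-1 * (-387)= 387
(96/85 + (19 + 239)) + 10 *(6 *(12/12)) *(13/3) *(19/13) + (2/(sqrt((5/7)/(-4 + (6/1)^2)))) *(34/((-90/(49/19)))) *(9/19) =54326/85-6664 *sqrt(70)/9025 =632.95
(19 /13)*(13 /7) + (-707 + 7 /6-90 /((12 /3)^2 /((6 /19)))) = -1125013 /1596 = -704.90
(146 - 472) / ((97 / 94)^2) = -2880536 / 9409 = -306.15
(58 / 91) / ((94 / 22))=0.15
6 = 6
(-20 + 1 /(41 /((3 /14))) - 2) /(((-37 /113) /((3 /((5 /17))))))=685.17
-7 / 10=-0.70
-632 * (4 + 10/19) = -54352/19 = -2860.63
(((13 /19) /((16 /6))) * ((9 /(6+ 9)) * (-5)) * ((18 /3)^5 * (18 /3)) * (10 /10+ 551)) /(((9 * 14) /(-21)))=62775648 /19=3303981.47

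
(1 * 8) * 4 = 32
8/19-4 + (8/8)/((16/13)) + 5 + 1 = 983/304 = 3.23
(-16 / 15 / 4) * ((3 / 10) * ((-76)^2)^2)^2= -26712834898919.42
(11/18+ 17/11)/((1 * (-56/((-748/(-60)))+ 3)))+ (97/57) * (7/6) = 25760/47709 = 0.54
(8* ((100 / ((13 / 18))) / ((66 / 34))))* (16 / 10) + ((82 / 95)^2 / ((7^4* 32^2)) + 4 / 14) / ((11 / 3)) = 913.08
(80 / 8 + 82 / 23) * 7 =2184 / 23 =94.96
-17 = -17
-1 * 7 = -7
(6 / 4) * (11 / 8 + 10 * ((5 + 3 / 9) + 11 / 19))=27587 / 304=90.75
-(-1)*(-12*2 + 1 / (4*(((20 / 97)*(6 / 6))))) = -1823 / 80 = -22.79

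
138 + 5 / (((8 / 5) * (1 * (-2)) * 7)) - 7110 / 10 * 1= -64201 / 112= -573.22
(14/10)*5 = 7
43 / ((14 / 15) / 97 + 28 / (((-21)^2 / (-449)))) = -1313865 / 870766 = -1.51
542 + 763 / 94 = 51711 / 94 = 550.12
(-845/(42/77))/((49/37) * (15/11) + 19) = -3783065/50808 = -74.46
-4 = -4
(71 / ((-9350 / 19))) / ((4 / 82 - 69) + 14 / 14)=55309 / 26049100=0.00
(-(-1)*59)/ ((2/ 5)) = 295/ 2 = 147.50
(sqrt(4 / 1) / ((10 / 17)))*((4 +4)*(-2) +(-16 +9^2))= 833 / 5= 166.60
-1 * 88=-88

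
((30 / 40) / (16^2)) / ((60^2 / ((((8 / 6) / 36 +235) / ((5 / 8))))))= 3173 / 10368000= 0.00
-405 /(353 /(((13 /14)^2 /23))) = -68445 /1591324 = -0.04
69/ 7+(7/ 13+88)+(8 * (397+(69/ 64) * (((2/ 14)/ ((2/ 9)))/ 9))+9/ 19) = 90613027/ 27664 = 3275.49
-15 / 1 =-15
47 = 47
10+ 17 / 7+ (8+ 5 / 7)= 148 / 7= 21.14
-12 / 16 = -3 / 4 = -0.75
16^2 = 256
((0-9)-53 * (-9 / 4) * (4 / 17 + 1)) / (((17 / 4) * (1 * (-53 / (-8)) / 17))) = 75240 / 901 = 83.51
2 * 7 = 14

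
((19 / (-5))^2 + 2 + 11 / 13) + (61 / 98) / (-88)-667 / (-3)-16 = 223.61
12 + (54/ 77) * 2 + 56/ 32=4667/ 308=15.15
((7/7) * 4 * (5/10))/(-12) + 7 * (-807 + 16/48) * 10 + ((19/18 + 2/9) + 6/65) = -33032296/585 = -56465.46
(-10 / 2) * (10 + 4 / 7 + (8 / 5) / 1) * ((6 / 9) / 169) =-284 / 1183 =-0.24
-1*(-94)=94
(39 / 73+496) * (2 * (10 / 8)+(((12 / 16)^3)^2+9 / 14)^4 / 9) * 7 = 62476871539736313551455 / 7047851941858115584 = 8864.67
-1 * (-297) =297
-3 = -3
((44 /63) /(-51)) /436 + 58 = 20312575 /350217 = 58.00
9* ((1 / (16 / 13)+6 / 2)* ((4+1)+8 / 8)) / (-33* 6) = -183 / 176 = -1.04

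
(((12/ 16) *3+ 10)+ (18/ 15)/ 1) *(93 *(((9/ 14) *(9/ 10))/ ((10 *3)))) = 675459/ 28000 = 24.12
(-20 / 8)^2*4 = 25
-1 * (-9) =9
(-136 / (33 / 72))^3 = -34773663744 / 1331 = -26125968.25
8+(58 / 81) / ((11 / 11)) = 706 / 81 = 8.72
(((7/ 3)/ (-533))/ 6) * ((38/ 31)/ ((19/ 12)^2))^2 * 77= -0.01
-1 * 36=-36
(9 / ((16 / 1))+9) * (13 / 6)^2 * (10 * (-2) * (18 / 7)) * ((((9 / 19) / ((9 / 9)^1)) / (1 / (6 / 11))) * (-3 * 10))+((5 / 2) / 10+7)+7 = 104804241 / 5852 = 17909.13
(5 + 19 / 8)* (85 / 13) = 5015 / 104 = 48.22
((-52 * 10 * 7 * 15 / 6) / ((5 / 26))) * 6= -283920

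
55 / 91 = 0.60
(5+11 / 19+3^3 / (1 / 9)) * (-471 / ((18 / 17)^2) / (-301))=214296679 / 617652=346.95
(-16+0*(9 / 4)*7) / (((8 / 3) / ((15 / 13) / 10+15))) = -1179 / 13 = -90.69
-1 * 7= -7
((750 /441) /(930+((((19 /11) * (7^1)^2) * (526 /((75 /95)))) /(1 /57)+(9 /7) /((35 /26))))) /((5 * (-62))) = -1375 /805837407294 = -0.00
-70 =-70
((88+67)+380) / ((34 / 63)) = 991.32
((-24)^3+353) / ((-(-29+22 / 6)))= -2127 / 4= -531.75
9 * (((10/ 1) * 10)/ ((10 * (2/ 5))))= 225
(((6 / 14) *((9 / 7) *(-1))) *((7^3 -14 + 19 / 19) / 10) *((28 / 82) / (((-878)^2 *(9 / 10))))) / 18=-55 / 110621854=-0.00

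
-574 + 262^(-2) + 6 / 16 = -78751827 / 137288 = -573.62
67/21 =3.19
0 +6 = 6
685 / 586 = 1.17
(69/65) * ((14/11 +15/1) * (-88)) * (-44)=4347552/65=66885.42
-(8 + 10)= -18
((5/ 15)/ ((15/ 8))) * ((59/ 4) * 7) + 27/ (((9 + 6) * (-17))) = 13961/ 765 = 18.25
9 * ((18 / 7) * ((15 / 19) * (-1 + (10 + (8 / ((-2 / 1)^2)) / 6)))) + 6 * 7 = 212.53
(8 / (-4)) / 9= -2 / 9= -0.22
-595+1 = -594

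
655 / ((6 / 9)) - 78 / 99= 64793 / 66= 981.71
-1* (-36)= 36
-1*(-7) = 7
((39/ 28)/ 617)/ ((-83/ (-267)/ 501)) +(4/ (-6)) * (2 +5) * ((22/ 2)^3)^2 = -8267281.03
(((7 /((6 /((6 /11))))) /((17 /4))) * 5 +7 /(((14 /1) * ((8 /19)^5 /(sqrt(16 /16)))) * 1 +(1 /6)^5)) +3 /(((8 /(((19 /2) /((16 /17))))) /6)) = 5230578485357227 /85445096798336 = 61.22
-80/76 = -20/19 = -1.05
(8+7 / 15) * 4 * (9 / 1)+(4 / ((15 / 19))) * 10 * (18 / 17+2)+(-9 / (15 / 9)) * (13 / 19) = 441947 / 969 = 456.09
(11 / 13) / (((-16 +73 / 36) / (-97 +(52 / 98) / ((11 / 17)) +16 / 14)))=1844100 / 320411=5.76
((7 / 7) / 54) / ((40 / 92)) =23 / 540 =0.04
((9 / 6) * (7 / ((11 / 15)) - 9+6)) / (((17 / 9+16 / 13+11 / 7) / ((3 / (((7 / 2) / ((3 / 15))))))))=37908 / 105655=0.36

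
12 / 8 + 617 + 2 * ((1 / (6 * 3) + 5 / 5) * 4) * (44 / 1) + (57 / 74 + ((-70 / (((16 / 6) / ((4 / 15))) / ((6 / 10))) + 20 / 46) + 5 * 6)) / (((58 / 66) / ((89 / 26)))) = 63249226699 / 57748860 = 1095.25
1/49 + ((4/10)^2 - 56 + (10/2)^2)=-30.82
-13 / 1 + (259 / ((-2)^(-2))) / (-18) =-635 / 9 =-70.56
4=4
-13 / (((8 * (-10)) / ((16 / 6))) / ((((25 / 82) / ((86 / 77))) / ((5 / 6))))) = 1001 / 7052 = 0.14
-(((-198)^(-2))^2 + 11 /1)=-16906489777 /1536953616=-11.00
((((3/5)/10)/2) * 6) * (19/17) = 171/850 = 0.20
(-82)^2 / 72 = 1681 / 18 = 93.39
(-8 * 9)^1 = -72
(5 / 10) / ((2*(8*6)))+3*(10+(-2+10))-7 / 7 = 10177 / 192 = 53.01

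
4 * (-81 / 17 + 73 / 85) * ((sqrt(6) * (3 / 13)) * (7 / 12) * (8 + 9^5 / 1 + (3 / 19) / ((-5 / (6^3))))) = -13037098508 * sqrt(6) / 104975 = -304208.04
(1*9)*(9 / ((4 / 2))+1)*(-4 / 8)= -99 / 4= -24.75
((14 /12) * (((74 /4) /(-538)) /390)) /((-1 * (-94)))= -259 /236676960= -0.00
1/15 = 0.07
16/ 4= 4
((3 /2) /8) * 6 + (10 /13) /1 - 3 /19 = 3431 /1976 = 1.74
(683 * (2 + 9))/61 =7513/61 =123.16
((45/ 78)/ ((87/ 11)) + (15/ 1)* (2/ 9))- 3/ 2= 2156/ 1131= 1.91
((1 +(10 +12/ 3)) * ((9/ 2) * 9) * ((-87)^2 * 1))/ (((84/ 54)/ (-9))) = -744903135/ 28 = -26603683.39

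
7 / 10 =0.70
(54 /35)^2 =2916 /1225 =2.38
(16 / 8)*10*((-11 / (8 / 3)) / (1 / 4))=-330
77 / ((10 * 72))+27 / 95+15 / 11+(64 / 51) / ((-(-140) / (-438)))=-38880997 / 17907120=-2.17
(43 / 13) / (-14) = -0.24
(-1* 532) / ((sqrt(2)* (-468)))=133* sqrt(2) / 234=0.80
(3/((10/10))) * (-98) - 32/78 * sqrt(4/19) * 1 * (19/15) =-294 - 32 * sqrt(19)/585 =-294.24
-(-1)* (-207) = -207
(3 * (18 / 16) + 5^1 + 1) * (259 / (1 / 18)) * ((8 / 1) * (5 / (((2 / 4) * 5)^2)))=279720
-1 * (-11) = 11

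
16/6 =8/3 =2.67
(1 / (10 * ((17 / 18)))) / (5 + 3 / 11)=0.02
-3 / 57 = -1 / 19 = -0.05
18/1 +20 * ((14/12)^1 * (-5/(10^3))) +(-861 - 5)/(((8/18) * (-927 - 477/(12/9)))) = 664643/34260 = 19.40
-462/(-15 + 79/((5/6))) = -110/19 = -5.79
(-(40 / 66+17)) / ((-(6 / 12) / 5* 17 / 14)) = 81340 / 561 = 144.99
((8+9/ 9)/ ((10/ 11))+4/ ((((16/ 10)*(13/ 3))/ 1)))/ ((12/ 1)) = 227/ 260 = 0.87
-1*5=-5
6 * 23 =138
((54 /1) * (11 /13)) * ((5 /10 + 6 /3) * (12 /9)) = 1980 /13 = 152.31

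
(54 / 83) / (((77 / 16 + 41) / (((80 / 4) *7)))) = 1.99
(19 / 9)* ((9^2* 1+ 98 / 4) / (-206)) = -4009 / 3708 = -1.08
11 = 11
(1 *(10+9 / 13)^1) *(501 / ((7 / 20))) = 15305.27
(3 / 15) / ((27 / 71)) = 71 / 135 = 0.53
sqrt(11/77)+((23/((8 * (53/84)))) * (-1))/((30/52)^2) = -54418/3975+sqrt(7)/7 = -13.31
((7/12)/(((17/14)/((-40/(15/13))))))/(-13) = 196/153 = 1.28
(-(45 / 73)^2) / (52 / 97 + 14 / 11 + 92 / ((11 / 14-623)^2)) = -163955305386675 / 780541697766746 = -0.21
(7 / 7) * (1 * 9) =9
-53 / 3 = -17.67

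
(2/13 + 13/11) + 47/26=899/286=3.14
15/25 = 3/5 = 0.60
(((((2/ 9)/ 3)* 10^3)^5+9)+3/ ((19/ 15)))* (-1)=-608000003099363912/ 272629233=-2230135031.41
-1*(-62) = 62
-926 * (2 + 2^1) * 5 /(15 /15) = -18520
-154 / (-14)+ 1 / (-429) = 4718 / 429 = 11.00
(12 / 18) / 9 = 2 / 27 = 0.07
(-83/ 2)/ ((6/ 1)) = -83/ 12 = -6.92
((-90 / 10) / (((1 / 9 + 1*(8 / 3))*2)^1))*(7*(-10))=567 / 5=113.40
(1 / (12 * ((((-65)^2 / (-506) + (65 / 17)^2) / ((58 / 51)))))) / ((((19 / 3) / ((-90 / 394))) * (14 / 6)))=-1122561 / 4804346365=-0.00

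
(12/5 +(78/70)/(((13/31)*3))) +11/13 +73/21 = 2077/273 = 7.61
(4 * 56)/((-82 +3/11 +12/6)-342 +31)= -0.57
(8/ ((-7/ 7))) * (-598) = 4784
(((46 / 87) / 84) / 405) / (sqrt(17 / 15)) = 23*sqrt(255) / 25157790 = 0.00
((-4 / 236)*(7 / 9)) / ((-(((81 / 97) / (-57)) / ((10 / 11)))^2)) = 2377654300 / 46838979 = 50.76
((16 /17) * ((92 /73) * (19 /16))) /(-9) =-1748 /11169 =-0.16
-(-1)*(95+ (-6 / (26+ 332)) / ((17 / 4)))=289073 / 3043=95.00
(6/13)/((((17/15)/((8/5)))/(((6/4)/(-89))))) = -216/19669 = -0.01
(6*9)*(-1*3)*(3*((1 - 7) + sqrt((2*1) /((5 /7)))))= 2916 - 486*sqrt(70) /5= 2102.77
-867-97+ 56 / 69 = -963.19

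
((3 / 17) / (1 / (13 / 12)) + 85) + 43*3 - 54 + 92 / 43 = 474655 / 2924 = 162.33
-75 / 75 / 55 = -1 / 55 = -0.02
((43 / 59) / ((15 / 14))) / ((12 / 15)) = 301 / 354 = 0.85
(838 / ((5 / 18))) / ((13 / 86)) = 1297224 / 65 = 19957.29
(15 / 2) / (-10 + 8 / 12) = -45 / 56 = -0.80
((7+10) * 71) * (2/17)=142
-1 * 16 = -16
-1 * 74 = -74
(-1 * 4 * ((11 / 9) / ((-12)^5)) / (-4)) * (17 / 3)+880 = 5912248133 / 6718464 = 880.00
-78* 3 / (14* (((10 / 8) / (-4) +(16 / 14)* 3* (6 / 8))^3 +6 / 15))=-117411840 / 83781241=-1.40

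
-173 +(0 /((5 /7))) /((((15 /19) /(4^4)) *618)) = -173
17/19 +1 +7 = 169/19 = 8.89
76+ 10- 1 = 85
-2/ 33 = -0.06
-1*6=-6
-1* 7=-7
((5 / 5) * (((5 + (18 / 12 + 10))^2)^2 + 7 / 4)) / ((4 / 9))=10673541 / 64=166774.08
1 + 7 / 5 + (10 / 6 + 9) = 13.07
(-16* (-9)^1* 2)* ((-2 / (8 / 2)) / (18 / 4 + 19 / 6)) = -432 / 23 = -18.78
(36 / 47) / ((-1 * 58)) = -18 / 1363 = -0.01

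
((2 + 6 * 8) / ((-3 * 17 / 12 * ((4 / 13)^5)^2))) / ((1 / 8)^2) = -3446462296225 / 34816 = -98990759.89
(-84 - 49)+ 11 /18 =-2383 /18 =-132.39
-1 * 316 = -316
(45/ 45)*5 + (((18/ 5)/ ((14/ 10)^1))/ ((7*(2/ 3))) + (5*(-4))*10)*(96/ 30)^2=-2495763/ 1225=-2037.36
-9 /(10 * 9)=-1 /10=-0.10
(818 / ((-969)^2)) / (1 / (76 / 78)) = 1636 / 1927341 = 0.00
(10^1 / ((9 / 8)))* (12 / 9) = 320 / 27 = 11.85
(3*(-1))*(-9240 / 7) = 3960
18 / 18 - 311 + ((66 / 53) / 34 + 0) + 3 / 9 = -836930 / 2703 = -309.63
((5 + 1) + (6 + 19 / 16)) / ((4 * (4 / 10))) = 1055 / 128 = 8.24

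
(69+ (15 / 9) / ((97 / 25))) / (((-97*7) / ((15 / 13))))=-101020 / 856219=-0.12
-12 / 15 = -4 / 5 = -0.80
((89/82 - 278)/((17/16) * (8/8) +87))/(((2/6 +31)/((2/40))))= -68121/13575715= -0.01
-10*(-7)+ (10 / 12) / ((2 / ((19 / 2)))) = 73.96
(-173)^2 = 29929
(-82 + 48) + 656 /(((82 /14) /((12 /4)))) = 302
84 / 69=28 / 23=1.22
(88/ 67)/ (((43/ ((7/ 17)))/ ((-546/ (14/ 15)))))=-360360/ 48977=-7.36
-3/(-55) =3/55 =0.05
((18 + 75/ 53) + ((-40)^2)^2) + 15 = 2560034.42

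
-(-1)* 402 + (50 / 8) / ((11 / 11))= 1633 / 4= 408.25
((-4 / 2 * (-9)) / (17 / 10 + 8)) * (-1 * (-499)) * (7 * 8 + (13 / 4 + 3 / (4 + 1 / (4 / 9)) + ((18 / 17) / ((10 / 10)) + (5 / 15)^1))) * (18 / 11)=8399687958 / 90695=92614.68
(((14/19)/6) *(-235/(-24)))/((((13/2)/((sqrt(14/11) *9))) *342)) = 1645 *sqrt(154)/3716856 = 0.01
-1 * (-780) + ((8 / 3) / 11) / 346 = 4453024 / 5709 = 780.00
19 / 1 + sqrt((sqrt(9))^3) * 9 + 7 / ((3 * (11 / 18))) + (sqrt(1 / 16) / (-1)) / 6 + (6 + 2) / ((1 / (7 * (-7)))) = -97475 / 264 + 27 * sqrt(3) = -322.46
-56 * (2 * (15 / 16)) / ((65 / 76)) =-1596 / 13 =-122.77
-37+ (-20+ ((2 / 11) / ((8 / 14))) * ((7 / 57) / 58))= -4145675 / 72732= -57.00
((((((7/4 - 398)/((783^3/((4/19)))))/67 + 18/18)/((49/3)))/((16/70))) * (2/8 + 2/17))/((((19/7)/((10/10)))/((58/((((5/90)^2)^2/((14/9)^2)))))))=14971998435667000/28009924659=534524.77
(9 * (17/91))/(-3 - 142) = -153/13195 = -0.01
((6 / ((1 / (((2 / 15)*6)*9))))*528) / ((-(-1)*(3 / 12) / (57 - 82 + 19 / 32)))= -11133936 / 5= -2226787.20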